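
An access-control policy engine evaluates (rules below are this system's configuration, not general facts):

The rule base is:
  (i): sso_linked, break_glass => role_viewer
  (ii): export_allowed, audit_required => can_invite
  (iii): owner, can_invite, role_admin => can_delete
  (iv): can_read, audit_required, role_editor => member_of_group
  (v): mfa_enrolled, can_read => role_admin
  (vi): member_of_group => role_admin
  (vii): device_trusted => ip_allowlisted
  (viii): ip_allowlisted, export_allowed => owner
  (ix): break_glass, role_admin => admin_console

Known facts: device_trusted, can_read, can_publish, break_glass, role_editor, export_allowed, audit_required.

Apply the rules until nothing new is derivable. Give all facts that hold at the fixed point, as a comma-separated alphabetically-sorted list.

admin_console, audit_required, break_glass, can_delete, can_invite, can_publish, can_read, device_trusted, export_allowed, ip_allowlisted, member_of_group, owner, role_admin, role_editor

Round 1 fires (ii), (iv), (vii), giving can_invite, member_of_group, ip_allowlisted.
Round 2 fires (vi), (viii), giving role_admin, owner.
Round 3 fires (iii), (ix), giving can_delete, admin_console.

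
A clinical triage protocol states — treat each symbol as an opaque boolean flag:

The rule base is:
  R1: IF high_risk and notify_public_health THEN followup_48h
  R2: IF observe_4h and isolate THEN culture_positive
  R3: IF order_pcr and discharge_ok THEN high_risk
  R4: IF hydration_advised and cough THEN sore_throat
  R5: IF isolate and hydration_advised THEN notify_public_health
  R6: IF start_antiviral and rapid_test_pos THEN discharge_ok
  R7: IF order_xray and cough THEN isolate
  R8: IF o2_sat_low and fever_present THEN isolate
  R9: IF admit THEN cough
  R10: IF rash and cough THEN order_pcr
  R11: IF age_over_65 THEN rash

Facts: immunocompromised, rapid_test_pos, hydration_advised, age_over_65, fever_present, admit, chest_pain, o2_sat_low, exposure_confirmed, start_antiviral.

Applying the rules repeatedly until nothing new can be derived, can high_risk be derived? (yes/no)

Round 1 — R6, R8, R9, R11, derive discharge_ok, isolate, cough, rash.
Round 2 — R4, R5, R10, derive sore_throat, notify_public_health, order_pcr.
Round 3 — R3, derive high_risk.
Round 4 — R1, derive followup_48h.
high_risk appears in round 3, so it is derivable.

yes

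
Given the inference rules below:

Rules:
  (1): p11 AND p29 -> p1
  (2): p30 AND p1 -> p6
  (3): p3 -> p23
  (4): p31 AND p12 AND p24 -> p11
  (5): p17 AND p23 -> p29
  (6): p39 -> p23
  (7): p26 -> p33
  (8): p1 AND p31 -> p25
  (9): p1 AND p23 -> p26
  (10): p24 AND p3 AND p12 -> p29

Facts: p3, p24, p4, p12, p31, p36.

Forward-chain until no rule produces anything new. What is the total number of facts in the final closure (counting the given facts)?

Round 1 — (3), (4), (10), derive p23, p11, p29.
Round 2 — (1), derive p1.
Round 3 — (8), (9), derive p25, p26.
Round 4 — (7), derive p33.
Closure: {p1, p11, p12, p23, p24, p25, p26, p29, p3, p31, p33, p36, p4} — 13 facts.

13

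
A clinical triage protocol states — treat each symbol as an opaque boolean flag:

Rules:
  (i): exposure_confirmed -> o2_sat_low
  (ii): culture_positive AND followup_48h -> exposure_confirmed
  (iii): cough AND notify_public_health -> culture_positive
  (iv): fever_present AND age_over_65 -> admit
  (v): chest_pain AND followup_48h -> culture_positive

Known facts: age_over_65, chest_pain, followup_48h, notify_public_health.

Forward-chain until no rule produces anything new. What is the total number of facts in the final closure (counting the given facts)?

7

[1] (v) [chest_pain AND followup_48h -> culture_positive]. ⇒ new: culture_positive.
[2] (ii) [culture_positive AND followup_48h -> exposure_confirmed]. ⇒ new: exposure_confirmed.
[3] (i) [exposure_confirmed -> o2_sat_low]. ⇒ new: o2_sat_low.
Closure: {age_over_65, chest_pain, culture_positive, exposure_confirmed, followup_48h, notify_public_health, o2_sat_low} — 7 facts.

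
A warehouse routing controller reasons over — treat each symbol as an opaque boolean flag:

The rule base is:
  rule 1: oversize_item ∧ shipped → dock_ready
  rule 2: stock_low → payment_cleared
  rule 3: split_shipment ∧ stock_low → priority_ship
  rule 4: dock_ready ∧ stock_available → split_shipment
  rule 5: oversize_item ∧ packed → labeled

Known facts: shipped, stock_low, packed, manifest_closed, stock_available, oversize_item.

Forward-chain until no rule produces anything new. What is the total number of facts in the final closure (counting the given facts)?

Round 1 — rule 1, rule 2, rule 5, derive dock_ready, payment_cleared, labeled.
Round 2 — rule 4, derive split_shipment.
Round 3 — rule 3, derive priority_ship.
Closure: {dock_ready, labeled, manifest_closed, oversize_item, packed, payment_cleared, priority_ship, shipped, split_shipment, stock_available, stock_low} — 11 facts.

11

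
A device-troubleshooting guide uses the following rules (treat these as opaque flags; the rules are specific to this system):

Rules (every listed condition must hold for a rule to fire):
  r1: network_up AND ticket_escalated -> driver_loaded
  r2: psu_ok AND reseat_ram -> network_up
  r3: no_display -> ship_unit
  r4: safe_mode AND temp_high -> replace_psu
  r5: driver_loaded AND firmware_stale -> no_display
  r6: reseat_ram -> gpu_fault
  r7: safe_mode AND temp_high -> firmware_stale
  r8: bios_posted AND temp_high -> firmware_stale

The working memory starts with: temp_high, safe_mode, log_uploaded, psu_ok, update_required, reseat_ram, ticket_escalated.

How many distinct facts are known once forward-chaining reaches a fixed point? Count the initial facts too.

Round 1 fires r2, r4, r6, r7, giving network_up, replace_psu, gpu_fault, firmware_stale.
Round 2 fires r1, giving driver_loaded.
Round 3 fires r5, giving no_display.
Round 4 fires r3, giving ship_unit.
Closure: {driver_loaded, firmware_stale, gpu_fault, log_uploaded, network_up, no_display, psu_ok, replace_psu, reseat_ram, safe_mode, ship_unit, temp_high, ticket_escalated, update_required} — 14 facts.

14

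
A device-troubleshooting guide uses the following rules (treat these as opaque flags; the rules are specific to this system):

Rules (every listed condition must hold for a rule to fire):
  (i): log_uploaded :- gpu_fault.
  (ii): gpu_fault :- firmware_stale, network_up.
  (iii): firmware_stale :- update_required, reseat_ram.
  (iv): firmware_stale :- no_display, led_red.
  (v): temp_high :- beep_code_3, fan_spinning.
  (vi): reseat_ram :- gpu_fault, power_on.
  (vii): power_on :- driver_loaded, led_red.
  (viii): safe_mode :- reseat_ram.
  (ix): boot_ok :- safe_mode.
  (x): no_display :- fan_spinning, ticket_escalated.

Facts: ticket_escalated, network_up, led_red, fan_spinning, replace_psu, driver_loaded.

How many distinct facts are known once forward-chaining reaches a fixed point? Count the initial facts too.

Round 1: (vii) [power_on :- driver_loaded, led_red.]; (x) [no_display :- fan_spinning, ticket_escalated.]. Adds power_on, no_display.
Round 2: (iv) [firmware_stale :- no_display, led_red.]. Adds firmware_stale.
Round 3: (ii) [gpu_fault :- firmware_stale, network_up.]. Adds gpu_fault.
Round 4: (i) [log_uploaded :- gpu_fault.]; (vi) [reseat_ram :- gpu_fault, power_on.]. Adds log_uploaded, reseat_ram.
Round 5: (viii) [safe_mode :- reseat_ram.]. Adds safe_mode.
Round 6: (ix) [boot_ok :- safe_mode.]. Adds boot_ok.
Closure: {boot_ok, driver_loaded, fan_spinning, firmware_stale, gpu_fault, led_red, log_uploaded, network_up, no_display, power_on, replace_psu, reseat_ram, safe_mode, ticket_escalated} — 14 facts.

14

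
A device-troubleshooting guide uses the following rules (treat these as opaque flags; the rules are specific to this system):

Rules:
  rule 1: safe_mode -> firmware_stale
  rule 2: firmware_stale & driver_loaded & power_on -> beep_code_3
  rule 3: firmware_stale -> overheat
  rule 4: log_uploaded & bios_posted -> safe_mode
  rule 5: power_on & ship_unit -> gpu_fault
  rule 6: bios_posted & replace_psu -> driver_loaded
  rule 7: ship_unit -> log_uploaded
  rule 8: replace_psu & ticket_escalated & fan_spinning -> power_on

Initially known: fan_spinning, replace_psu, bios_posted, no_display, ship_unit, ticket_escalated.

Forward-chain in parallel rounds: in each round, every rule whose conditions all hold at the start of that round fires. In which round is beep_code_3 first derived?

[1] rule 6 [bios_posted & replace_psu -> driver_loaded]; rule 7 [ship_unit -> log_uploaded]; rule 8 [replace_psu & ticket_escalated & fan_spinning -> power_on]. ⇒ new: driver_loaded, log_uploaded, power_on.
[2] rule 4 [log_uploaded & bios_posted -> safe_mode]; rule 5 [power_on & ship_unit -> gpu_fault]. ⇒ new: safe_mode, gpu_fault.
[3] rule 1 [safe_mode -> firmware_stale]. ⇒ new: firmware_stale.
[4] rule 2 [firmware_stale & driver_loaded & power_on -> beep_code_3]; rule 3 [firmware_stale -> overheat]. ⇒ new: beep_code_3, overheat.
beep_code_3 first appears in round 4.

4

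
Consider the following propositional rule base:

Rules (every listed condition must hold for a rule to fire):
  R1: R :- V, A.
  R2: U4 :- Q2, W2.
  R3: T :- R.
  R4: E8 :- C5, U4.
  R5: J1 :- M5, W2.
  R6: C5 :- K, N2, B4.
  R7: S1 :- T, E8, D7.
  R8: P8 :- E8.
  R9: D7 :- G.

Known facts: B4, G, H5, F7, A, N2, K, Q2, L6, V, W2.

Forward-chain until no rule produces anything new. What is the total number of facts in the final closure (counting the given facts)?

19

Round 1: R1 [R :- V, A.]; R2 [U4 :- Q2, W2.]; R6 [C5 :- K, N2, B4.]; R9 [D7 :- G.]. Adds R, U4, C5, D7.
Round 2: R3 [T :- R.]; R4 [E8 :- C5, U4.]. Adds T, E8.
Round 3: R7 [S1 :- T, E8, D7.]; R8 [P8 :- E8.]. Adds S1, P8.
Closure: {A, B4, C5, D7, E8, F7, G, H5, K, L6, N2, P8, Q2, R, S1, T, U4, V, W2} — 19 facts.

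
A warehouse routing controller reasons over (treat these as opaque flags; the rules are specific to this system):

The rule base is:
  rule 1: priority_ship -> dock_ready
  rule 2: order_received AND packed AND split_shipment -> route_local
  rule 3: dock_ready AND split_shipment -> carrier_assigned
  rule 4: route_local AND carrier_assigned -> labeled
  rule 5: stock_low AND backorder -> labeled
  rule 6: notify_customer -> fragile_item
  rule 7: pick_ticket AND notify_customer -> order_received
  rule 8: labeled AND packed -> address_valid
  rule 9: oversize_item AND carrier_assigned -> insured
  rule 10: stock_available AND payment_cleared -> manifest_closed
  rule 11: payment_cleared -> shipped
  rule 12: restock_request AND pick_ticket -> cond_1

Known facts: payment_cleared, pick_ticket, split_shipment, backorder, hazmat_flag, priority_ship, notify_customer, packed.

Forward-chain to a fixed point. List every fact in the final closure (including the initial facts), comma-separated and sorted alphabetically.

Round 1: rule 1 [priority_ship -> dock_ready]; rule 6 [notify_customer -> fragile_item]; rule 7 [pick_ticket AND notify_customer -> order_received]; rule 11 [payment_cleared -> shipped]. Adds dock_ready, fragile_item, order_received, shipped.
Round 2: rule 2 [order_received AND packed AND split_shipment -> route_local]; rule 3 [dock_ready AND split_shipment -> carrier_assigned]. Adds route_local, carrier_assigned.
Round 3: rule 4 [route_local AND carrier_assigned -> labeled]. Adds labeled.
Round 4: rule 8 [labeled AND packed -> address_valid]. Adds address_valid.

address_valid, backorder, carrier_assigned, dock_ready, fragile_item, hazmat_flag, labeled, notify_customer, order_received, packed, payment_cleared, pick_ticket, priority_ship, route_local, shipped, split_shipment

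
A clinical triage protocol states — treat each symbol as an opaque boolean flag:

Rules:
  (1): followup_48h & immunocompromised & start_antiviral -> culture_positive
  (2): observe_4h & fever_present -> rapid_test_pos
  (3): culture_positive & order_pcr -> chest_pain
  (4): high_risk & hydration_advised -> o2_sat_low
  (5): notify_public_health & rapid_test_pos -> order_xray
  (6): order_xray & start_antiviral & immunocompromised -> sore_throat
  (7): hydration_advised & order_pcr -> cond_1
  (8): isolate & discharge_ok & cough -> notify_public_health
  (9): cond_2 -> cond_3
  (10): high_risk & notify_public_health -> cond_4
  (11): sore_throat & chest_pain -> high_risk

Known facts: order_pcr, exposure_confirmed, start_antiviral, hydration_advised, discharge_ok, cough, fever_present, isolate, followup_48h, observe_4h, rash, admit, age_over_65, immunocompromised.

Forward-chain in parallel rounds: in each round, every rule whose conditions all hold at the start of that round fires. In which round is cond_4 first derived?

Round 1 fires (1), (2), (7), (8), giving culture_positive, rapid_test_pos, cond_1, notify_public_health.
Round 2 fires (3), (5), giving chest_pain, order_xray.
Round 3 fires (6), giving sore_throat.
Round 4 fires (11), giving high_risk.
Round 5 fires (4), (10), giving o2_sat_low, cond_4.
cond_4 first appears in round 5.

5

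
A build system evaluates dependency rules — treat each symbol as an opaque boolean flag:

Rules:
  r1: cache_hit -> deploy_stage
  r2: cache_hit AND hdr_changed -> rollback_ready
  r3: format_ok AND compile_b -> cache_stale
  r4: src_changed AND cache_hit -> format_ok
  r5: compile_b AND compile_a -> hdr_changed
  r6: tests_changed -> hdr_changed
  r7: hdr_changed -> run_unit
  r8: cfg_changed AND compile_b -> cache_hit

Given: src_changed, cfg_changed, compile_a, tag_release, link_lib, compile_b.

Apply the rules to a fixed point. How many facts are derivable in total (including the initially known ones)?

13

Round 1: r5 [compile_b AND compile_a -> hdr_changed]; r8 [cfg_changed AND compile_b -> cache_hit]. New: hdr_changed, cache_hit.
Round 2: r1 [cache_hit -> deploy_stage]; r2 [cache_hit AND hdr_changed -> rollback_ready]; r4 [src_changed AND cache_hit -> format_ok]; r7 [hdr_changed -> run_unit]. New: deploy_stage, rollback_ready, format_ok, run_unit.
Round 3: r3 [format_ok AND compile_b -> cache_stale]. New: cache_stale.
Closure: {cache_hit, cache_stale, cfg_changed, compile_a, compile_b, deploy_stage, format_ok, hdr_changed, link_lib, rollback_ready, run_unit, src_changed, tag_release} — 13 facts.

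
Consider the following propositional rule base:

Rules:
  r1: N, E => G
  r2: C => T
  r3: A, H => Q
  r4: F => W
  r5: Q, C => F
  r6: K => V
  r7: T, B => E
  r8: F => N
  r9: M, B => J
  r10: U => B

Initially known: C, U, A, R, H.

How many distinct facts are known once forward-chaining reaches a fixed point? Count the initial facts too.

13

Round 1: r2 [C => T]; r3 [A, H => Q]; r10 [U => B]. Adds T, Q, B.
Round 2: r5 [Q, C => F]; r7 [T, B => E]. Adds F, E.
Round 3: r4 [F => W]; r8 [F => N]. Adds W, N.
Round 4: r1 [N, E => G]. Adds G.
Closure: {A, B, C, E, F, G, H, N, Q, R, T, U, W} — 13 facts.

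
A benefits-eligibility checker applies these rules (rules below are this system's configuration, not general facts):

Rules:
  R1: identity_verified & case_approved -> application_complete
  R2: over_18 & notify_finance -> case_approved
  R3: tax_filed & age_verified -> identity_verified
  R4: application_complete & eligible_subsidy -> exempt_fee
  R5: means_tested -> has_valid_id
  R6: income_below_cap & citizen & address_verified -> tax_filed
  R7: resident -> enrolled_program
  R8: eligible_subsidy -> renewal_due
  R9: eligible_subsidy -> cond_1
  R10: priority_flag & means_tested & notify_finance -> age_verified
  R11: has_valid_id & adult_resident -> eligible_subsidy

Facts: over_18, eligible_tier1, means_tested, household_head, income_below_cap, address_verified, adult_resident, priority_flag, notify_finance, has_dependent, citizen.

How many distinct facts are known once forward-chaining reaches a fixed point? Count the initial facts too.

21

[1] R2 [over_18 & notify_finance -> case_approved]; R5 [means_tested -> has_valid_id]; R6 [income_below_cap & citizen & address_verified -> tax_filed]; R10 [priority_flag & means_tested & notify_finance -> age_verified]. ⇒ new: case_approved, has_valid_id, tax_filed, age_verified.
[2] R3 [tax_filed & age_verified -> identity_verified]; R11 [has_valid_id & adult_resident -> eligible_subsidy]. ⇒ new: identity_verified, eligible_subsidy.
[3] R1 [identity_verified & case_approved -> application_complete]; R8 [eligible_subsidy -> renewal_due]; R9 [eligible_subsidy -> cond_1]. ⇒ new: application_complete, renewal_due, cond_1.
[4] R4 [application_complete & eligible_subsidy -> exempt_fee]. ⇒ new: exempt_fee.
Closure: {address_verified, adult_resident, age_verified, application_complete, case_approved, citizen, cond_1, eligible_subsidy, eligible_tier1, exempt_fee, has_dependent, has_valid_id, household_head, identity_verified, income_below_cap, means_tested, notify_finance, over_18, priority_flag, renewal_due, tax_filed} — 21 facts.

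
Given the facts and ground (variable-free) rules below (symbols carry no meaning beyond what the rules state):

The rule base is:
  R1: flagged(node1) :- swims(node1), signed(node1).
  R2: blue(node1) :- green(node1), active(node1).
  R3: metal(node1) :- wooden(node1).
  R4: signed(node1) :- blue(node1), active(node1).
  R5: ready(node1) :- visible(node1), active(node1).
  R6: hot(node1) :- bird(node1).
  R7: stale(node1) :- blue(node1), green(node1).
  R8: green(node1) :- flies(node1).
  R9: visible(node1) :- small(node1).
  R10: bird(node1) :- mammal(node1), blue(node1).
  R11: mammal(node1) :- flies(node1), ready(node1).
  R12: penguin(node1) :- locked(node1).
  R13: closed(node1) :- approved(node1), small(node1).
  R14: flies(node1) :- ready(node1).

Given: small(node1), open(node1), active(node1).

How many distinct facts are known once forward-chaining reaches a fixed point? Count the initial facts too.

Round 1 fires R9, giving visible(node1).
Round 2 fires R5, giving ready(node1).
Round 3 fires R14, giving flies(node1).
Round 4 fires R8, R11, giving green(node1), mammal(node1).
Round 5 fires R2, giving blue(node1).
Round 6 fires R4, R7, R10, giving signed(node1), stale(node1), bird(node1).
Round 7 fires R6, giving hot(node1).
Closure: {active(node1), bird(node1), blue(node1), flies(node1), green(node1), hot(node1), mammal(node1), open(node1), ready(node1), signed(node1), small(node1), stale(node1), visible(node1)} — 13 facts.

13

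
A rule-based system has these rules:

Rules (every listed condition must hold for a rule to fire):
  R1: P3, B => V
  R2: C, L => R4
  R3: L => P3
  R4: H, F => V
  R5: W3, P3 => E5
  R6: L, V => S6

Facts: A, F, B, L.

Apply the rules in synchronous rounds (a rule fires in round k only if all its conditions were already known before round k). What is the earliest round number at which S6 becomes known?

3

Round 1: R3 [L => P3]. New: P3.
Round 2: R1 [P3, B => V]. New: V.
Round 3: R6 [L, V => S6]. New: S6.
S6 first appears in round 3.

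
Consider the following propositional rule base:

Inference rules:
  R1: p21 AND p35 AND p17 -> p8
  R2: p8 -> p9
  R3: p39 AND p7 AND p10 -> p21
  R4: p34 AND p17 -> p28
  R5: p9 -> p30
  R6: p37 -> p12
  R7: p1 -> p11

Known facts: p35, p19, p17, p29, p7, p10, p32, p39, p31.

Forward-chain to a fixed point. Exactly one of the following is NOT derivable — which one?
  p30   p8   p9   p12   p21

Round 1: R3 [p39 AND p7 AND p10 -> p21]. Adds p21.
Round 2: R1 [p21 AND p35 AND p17 -> p8]. Adds p8.
Round 3: R2 [p8 -> p9]. Adds p9.
Round 4: R5 [p9 -> p30]. Adds p30.
Derived: p21 (round 1), p30 (round 4), p8 (round 2), p9 (round 3). p12 never appears in any round.

p12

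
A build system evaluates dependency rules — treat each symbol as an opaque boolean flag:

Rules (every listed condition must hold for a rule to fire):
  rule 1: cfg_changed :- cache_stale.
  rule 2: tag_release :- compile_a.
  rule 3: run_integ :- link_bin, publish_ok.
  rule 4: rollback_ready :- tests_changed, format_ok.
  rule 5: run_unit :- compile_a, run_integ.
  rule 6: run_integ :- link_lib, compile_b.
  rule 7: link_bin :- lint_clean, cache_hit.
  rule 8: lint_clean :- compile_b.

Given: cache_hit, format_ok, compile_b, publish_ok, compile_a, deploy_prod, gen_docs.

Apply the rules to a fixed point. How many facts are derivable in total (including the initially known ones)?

12

Round 1: rule 2 [tag_release :- compile_a.]; rule 8 [lint_clean :- compile_b.]. New: tag_release, lint_clean.
Round 2: rule 7 [link_bin :- lint_clean, cache_hit.]. New: link_bin.
Round 3: rule 3 [run_integ :- link_bin, publish_ok.]. New: run_integ.
Round 4: rule 5 [run_unit :- compile_a, run_integ.]. New: run_unit.
Closure: {cache_hit, compile_a, compile_b, deploy_prod, format_ok, gen_docs, link_bin, lint_clean, publish_ok, run_integ, run_unit, tag_release} — 12 facts.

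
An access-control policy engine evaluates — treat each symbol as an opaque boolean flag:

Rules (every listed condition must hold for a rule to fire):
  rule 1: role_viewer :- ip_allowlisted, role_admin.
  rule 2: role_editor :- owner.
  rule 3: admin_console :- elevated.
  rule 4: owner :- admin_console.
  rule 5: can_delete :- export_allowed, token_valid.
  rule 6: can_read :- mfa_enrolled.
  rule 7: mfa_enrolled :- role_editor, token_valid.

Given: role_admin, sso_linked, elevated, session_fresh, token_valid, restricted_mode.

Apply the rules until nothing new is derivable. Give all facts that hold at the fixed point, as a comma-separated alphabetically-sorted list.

Round 1 fires rule 3, giving admin_console.
Round 2 fires rule 4, giving owner.
Round 3 fires rule 2, giving role_editor.
Round 4 fires rule 7, giving mfa_enrolled.
Round 5 fires rule 6, giving can_read.

admin_console, can_read, elevated, mfa_enrolled, owner, restricted_mode, role_admin, role_editor, session_fresh, sso_linked, token_valid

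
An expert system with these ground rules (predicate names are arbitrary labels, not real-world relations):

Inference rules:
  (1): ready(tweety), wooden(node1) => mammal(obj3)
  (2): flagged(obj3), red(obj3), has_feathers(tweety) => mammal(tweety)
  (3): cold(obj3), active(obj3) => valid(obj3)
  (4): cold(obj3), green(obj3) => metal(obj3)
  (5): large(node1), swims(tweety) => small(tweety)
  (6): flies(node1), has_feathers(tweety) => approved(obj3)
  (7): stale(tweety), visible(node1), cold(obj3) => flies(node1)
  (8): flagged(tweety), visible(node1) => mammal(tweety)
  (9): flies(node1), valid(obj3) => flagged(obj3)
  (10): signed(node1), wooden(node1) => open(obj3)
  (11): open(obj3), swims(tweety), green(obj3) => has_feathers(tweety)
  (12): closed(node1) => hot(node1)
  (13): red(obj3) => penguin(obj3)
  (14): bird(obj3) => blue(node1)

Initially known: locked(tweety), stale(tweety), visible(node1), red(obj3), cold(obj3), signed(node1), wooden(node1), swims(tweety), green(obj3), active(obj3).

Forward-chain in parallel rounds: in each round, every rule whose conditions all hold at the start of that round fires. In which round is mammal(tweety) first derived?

Round 1: (3) [cold(obj3), active(obj3) => valid(obj3)]; (4) [cold(obj3), green(obj3) => metal(obj3)]; (7) [stale(tweety), visible(node1), cold(obj3) => flies(node1)]; (10) [signed(node1), wooden(node1) => open(obj3)]; (13) [red(obj3) => penguin(obj3)]. Adds valid(obj3), metal(obj3), flies(node1), open(obj3), penguin(obj3).
Round 2: (9) [flies(node1), valid(obj3) => flagged(obj3)]; (11) [open(obj3), swims(tweety), green(obj3) => has_feathers(tweety)]. Adds flagged(obj3), has_feathers(tweety).
Round 3: (2) [flagged(obj3), red(obj3), has_feathers(tweety) => mammal(tweety)]; (6) [flies(node1), has_feathers(tweety) => approved(obj3)]. Adds mammal(tweety), approved(obj3).
mammal(tweety) first appears in round 3.

3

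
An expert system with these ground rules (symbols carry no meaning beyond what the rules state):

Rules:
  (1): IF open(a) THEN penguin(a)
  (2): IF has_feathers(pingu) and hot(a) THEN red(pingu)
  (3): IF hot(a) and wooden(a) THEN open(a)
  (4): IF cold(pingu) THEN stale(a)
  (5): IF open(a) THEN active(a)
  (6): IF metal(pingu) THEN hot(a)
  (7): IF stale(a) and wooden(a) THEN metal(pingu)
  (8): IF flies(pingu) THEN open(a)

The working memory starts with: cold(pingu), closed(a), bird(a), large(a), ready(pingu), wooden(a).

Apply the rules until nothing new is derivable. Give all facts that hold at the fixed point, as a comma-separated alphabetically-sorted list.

active(a), bird(a), closed(a), cold(pingu), hot(a), large(a), metal(pingu), open(a), penguin(a), ready(pingu), stale(a), wooden(a)

Round 1: (4) [IF cold(pingu) THEN stale(a)]. New: stale(a).
Round 2: (7) [IF stale(a) and wooden(a) THEN metal(pingu)]. New: metal(pingu).
Round 3: (6) [IF metal(pingu) THEN hot(a)]. New: hot(a).
Round 4: (3) [IF hot(a) and wooden(a) THEN open(a)]. New: open(a).
Round 5: (1) [IF open(a) THEN penguin(a)]; (5) [IF open(a) THEN active(a)]. New: penguin(a), active(a).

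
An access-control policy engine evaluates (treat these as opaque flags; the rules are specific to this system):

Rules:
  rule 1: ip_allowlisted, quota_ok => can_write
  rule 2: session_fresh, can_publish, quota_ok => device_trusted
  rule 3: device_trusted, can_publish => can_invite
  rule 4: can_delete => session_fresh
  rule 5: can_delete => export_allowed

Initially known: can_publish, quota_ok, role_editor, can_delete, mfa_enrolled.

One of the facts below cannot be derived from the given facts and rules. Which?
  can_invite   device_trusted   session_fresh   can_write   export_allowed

Round 1: rule 4 [can_delete => session_fresh]; rule 5 [can_delete => export_allowed]. Adds session_fresh, export_allowed.
Round 2: rule 2 [session_fresh, can_publish, quota_ok => device_trusted]. Adds device_trusted.
Round 3: rule 3 [device_trusted, can_publish => can_invite]. Adds can_invite.
Derived: session_fresh (round 1), export_allowed (round 1), device_trusted (round 2), can_invite (round 3). can_write never appears in any round.

can_write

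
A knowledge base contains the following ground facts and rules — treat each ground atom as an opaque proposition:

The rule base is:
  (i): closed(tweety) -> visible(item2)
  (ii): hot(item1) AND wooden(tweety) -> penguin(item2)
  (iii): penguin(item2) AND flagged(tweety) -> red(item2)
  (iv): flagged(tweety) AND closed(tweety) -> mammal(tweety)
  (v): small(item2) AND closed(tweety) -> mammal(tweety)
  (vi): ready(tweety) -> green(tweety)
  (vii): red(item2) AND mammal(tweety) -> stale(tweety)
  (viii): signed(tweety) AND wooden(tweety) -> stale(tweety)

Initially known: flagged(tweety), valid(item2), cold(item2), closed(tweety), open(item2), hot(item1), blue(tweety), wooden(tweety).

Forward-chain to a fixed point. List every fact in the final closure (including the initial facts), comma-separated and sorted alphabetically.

Round 1 — (i), (ii), (iv), derive visible(item2), penguin(item2), mammal(tweety).
Round 2 — (iii), derive red(item2).
Round 3 — (vii), derive stale(tweety).

blue(tweety), closed(tweety), cold(item2), flagged(tweety), hot(item1), mammal(tweety), open(item2), penguin(item2), red(item2), stale(tweety), valid(item2), visible(item2), wooden(tweety)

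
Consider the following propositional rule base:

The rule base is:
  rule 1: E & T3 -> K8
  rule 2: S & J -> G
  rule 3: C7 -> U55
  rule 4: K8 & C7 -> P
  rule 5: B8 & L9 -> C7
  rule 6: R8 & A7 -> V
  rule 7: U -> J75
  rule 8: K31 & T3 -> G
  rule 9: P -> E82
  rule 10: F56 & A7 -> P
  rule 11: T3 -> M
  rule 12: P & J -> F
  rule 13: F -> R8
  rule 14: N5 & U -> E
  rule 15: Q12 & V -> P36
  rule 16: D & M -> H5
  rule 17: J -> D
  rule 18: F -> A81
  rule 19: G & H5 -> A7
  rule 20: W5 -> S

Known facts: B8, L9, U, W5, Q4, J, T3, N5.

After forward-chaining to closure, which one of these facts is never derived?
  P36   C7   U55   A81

Round 1: rule 5 [B8 & L9 -> C7]; rule 7 [U -> J75]; rule 11 [T3 -> M]; rule 14 [N5 & U -> E]; rule 17 [J -> D]; rule 20 [W5 -> S]. New: C7, J75, M, E, D, S.
Round 2: rule 1 [E & T3 -> K8]; rule 2 [S & J -> G]; rule 3 [C7 -> U55]; rule 16 [D & M -> H5]. New: K8, G, U55, H5.
Round 3: rule 4 [K8 & C7 -> P]; rule 19 [G & H5 -> A7]. New: P, A7.
Round 4: rule 9 [P -> E82]; rule 12 [P & J -> F]. New: E82, F.
Round 5: rule 13 [F -> R8]; rule 18 [F -> A81]. New: R8, A81.
Round 6: rule 6 [R8 & A7 -> V]. New: V.
Derived: U55 (round 2), A81 (round 5), C7 (round 1). P36 never appears in any round.

P36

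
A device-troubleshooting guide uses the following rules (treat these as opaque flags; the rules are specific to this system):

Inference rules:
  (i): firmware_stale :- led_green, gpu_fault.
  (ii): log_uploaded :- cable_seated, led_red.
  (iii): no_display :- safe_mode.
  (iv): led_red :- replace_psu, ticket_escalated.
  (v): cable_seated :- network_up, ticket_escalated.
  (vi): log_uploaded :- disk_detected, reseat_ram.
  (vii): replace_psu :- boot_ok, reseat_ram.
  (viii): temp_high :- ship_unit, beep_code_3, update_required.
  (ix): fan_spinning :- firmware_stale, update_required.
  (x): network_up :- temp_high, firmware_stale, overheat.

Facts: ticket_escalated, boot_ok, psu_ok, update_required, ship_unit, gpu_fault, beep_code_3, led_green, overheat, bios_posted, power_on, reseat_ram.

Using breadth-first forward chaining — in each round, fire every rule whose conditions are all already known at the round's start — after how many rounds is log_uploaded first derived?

[1] (i) [firmware_stale :- led_green, gpu_fault.]; (vii) [replace_psu :- boot_ok, reseat_ram.]; (viii) [temp_high :- ship_unit, beep_code_3, update_required.]. ⇒ new: firmware_stale, replace_psu, temp_high.
[2] (iv) [led_red :- replace_psu, ticket_escalated.]; (ix) [fan_spinning :- firmware_stale, update_required.]; (x) [network_up :- temp_high, firmware_stale, overheat.]. ⇒ new: led_red, fan_spinning, network_up.
[3] (v) [cable_seated :- network_up, ticket_escalated.]. ⇒ new: cable_seated.
[4] (ii) [log_uploaded :- cable_seated, led_red.]. ⇒ new: log_uploaded.
log_uploaded first appears in round 4.

4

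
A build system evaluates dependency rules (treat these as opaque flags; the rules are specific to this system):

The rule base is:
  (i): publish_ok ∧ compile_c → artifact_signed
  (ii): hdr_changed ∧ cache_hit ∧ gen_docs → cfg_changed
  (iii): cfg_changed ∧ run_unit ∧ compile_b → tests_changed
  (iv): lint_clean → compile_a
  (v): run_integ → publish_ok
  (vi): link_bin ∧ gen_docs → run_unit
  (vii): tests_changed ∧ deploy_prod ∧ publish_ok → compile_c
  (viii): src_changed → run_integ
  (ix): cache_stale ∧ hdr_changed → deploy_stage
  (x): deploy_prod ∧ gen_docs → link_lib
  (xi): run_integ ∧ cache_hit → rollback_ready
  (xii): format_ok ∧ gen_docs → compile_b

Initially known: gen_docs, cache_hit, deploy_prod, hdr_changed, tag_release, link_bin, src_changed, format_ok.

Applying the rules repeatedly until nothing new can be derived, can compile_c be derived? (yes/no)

yes

Round 1 fires (ii), (vi), (viii), (x), (xii), giving cfg_changed, run_unit, run_integ, link_lib, compile_b.
Round 2 fires (iii), (v), (xi), giving tests_changed, publish_ok, rollback_ready.
Round 3 fires (vii), giving compile_c.
Round 4 fires (i), giving artifact_signed.
compile_c appears in round 3, so it is derivable.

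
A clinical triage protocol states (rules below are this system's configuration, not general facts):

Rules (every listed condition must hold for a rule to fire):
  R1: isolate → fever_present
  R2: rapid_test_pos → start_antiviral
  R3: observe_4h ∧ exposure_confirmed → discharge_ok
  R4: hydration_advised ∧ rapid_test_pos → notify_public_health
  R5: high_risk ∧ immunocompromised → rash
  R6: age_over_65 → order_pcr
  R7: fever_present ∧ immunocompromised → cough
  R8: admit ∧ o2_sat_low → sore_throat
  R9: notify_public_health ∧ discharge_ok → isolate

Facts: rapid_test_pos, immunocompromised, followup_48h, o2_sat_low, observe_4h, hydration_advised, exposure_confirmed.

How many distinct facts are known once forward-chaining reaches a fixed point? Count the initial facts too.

13

[1] R2 [rapid_test_pos → start_antiviral]; R3 [observe_4h ∧ exposure_confirmed → discharge_ok]; R4 [hydration_advised ∧ rapid_test_pos → notify_public_health]. ⇒ new: start_antiviral, discharge_ok, notify_public_health.
[2] R9 [notify_public_health ∧ discharge_ok → isolate]. ⇒ new: isolate.
[3] R1 [isolate → fever_present]. ⇒ new: fever_present.
[4] R7 [fever_present ∧ immunocompromised → cough]. ⇒ new: cough.
Closure: {cough, discharge_ok, exposure_confirmed, fever_present, followup_48h, hydration_advised, immunocompromised, isolate, notify_public_health, o2_sat_low, observe_4h, rapid_test_pos, start_antiviral} — 13 facts.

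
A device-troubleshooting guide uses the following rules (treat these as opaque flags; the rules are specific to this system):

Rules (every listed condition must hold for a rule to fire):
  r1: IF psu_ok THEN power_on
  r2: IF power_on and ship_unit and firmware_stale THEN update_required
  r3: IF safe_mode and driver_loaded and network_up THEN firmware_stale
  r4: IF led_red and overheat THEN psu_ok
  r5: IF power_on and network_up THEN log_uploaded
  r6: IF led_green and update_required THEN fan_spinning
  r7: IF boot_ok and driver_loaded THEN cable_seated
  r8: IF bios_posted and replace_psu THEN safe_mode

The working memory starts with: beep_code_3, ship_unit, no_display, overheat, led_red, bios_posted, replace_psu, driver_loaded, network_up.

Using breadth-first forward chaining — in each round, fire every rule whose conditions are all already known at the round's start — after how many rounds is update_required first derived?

3

[1] r4 [IF led_red and overheat THEN psu_ok]; r8 [IF bios_posted and replace_psu THEN safe_mode]. ⇒ new: psu_ok, safe_mode.
[2] r1 [IF psu_ok THEN power_on]; r3 [IF safe_mode and driver_loaded and network_up THEN firmware_stale]. ⇒ new: power_on, firmware_stale.
[3] r2 [IF power_on and ship_unit and firmware_stale THEN update_required]; r5 [IF power_on and network_up THEN log_uploaded]. ⇒ new: update_required, log_uploaded.
update_required first appears in round 3.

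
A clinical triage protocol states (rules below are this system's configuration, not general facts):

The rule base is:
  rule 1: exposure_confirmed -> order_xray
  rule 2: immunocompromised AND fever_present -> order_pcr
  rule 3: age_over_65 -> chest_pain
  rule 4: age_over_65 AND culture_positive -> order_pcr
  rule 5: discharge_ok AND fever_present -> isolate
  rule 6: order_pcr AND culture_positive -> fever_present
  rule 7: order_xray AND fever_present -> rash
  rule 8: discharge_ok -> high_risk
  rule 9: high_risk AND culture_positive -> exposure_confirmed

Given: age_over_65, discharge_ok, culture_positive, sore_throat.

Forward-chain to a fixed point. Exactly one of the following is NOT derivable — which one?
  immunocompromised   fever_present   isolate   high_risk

Round 1 — rule 3, rule 4, rule 8, derive chest_pain, order_pcr, high_risk.
Round 2 — rule 6, rule 9, derive fever_present, exposure_confirmed.
Round 3 — rule 1, rule 5, derive order_xray, isolate.
Round 4 — rule 7, derive rash.
Derived: high_risk (round 1), isolate (round 3), fever_present (round 2). immunocompromised never appears in any round.

immunocompromised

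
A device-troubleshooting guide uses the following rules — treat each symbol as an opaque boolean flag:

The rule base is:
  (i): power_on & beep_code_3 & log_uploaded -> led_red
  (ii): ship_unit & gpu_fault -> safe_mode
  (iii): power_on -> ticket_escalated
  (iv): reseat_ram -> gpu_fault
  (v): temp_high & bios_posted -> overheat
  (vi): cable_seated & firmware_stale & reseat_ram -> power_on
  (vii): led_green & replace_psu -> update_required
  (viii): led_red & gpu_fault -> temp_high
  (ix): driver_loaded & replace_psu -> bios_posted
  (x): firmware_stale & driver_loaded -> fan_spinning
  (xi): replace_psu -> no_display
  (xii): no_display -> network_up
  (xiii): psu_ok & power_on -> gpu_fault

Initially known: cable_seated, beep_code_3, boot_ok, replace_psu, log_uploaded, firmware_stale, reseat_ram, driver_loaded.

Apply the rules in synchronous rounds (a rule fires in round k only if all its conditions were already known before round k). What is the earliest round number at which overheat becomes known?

Round 1 fires (iv), (vi), (ix), (x), (xi), giving gpu_fault, power_on, bios_posted, fan_spinning, no_display.
Round 2 fires (i), (iii), (xii), giving led_red, ticket_escalated, network_up.
Round 3 fires (viii), giving temp_high.
Round 4 fires (v), giving overheat.
overheat first appears in round 4.

4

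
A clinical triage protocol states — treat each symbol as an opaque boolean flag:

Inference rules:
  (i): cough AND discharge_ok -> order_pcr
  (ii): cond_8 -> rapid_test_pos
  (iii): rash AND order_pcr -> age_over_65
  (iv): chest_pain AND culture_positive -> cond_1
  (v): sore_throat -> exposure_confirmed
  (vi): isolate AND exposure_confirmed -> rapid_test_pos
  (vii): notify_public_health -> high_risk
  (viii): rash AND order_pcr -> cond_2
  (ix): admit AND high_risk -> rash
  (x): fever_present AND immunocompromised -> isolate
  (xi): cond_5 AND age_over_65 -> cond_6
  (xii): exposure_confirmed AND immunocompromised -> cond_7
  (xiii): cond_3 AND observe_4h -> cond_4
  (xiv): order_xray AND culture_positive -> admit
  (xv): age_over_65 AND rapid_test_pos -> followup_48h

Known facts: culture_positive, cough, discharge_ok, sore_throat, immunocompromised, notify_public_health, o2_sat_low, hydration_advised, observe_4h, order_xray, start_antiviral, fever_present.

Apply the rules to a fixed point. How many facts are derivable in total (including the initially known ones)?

23

[1] (i) [cough AND discharge_ok -> order_pcr]; (v) [sore_throat -> exposure_confirmed]; (vii) [notify_public_health -> high_risk]; (x) [fever_present AND immunocompromised -> isolate]; (xiv) [order_xray AND culture_positive -> admit]. ⇒ new: order_pcr, exposure_confirmed, high_risk, isolate, admit.
[2] (vi) [isolate AND exposure_confirmed -> rapid_test_pos]; (ix) [admit AND high_risk -> rash]; (xii) [exposure_confirmed AND immunocompromised -> cond_7]. ⇒ new: rapid_test_pos, rash, cond_7.
[3] (iii) [rash AND order_pcr -> age_over_65]; (viii) [rash AND order_pcr -> cond_2]. ⇒ new: age_over_65, cond_2.
[4] (xv) [age_over_65 AND rapid_test_pos -> followup_48h]. ⇒ new: followup_48h.
Closure: {admit, age_over_65, cond_2, cond_7, cough, culture_positive, discharge_ok, exposure_confirmed, fever_present, followup_48h, high_risk, hydration_advised, immunocompromised, isolate, notify_public_health, o2_sat_low, observe_4h, order_pcr, order_xray, rapid_test_pos, rash, sore_throat, start_antiviral} — 23 facts.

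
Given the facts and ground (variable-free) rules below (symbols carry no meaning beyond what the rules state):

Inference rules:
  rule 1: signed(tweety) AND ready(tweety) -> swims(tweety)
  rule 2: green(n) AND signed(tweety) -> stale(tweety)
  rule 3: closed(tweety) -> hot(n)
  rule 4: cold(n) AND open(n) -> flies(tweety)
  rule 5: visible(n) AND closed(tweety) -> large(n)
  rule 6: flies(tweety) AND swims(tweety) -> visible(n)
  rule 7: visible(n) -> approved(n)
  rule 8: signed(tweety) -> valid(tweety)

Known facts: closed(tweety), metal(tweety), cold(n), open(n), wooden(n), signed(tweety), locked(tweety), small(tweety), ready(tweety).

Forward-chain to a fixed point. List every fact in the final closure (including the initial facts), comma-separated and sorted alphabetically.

approved(n), closed(tweety), cold(n), flies(tweety), hot(n), large(n), locked(tweety), metal(tweety), open(n), ready(tweety), signed(tweety), small(tweety), swims(tweety), valid(tweety), visible(n), wooden(n)

Round 1: rule 1 [signed(tweety) AND ready(tweety) -> swims(tweety)]; rule 3 [closed(tweety) -> hot(n)]; rule 4 [cold(n) AND open(n) -> flies(tweety)]; rule 8 [signed(tweety) -> valid(tweety)]. New: swims(tweety), hot(n), flies(tweety), valid(tweety).
Round 2: rule 6 [flies(tweety) AND swims(tweety) -> visible(n)]. New: visible(n).
Round 3: rule 5 [visible(n) AND closed(tweety) -> large(n)]; rule 7 [visible(n) -> approved(n)]. New: large(n), approved(n).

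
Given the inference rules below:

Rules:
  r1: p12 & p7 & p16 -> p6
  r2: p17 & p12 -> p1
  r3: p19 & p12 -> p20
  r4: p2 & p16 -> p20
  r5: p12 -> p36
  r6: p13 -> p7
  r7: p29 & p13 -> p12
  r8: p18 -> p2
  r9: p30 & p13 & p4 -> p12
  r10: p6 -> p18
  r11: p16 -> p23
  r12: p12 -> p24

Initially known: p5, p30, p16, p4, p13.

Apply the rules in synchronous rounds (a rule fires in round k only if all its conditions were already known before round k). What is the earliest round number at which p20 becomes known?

5

Round 1 — r6, r9, r11, derive p7, p12, p23.
Round 2 — r1, r5, r12, derive p6, p36, p24.
Round 3 — r10, derive p18.
Round 4 — r8, derive p2.
Round 5 — r4, derive p20.
p20 first appears in round 5.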